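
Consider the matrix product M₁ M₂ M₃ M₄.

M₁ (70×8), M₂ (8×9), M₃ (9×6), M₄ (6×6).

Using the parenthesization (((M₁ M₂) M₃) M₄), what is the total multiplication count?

11340

(M₁ M₂): 70×8 by 8×9 → 70×9, cost 70·8·9 = 5040
((M₁ M₂) M₃): 70×9 by 9×6 → 70×6, cost 70·9·6 = 3780; cumulative 8820
(((M₁ M₂) M₃) M₄): 70×6 by 6×6 → 70×6, cost 70·6·6 = 2520; cumulative 11340
Total: 11340 scalar multiplications.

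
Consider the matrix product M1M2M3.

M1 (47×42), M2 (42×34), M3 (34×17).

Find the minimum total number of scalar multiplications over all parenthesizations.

57834

Order (M1(M2M3)): (M2M3): 42×34 by 34×17 → 42×17, cost 42·34·17 = 24276; (M1(M2M3)): 47×42 by 42×17 → 47×17, cost 47·42·17 = 33558; cumulative 57834. Total 57834.
Order ((M1M2)M3): (M1M2): 47×42 by 42×34 → 47×34, cost 47·42·34 = 67116; ((M1M2)M3): 47×34 by 34×17 → 47×17, cost 47·34·17 = 27166; cumulative 94282. Total 94282.
Minimum: 57834.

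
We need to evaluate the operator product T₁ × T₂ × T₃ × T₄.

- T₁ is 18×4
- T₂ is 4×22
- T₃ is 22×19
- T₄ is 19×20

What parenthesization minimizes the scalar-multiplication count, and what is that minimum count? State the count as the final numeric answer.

Adjacent pairs: T₁T₂ = 18·4·22 = 1584; T₂T₃ = 4·22·19 = 1672; T₃T₄ = 22·19·20 = 8360.
Length 3: T₁..T₃: k=1: 0+1672+18·4·19=3040; k=2: 1584+0+18·22·19=9108 → min 3040 | T₂..T₄: k=2: 0+8360+4·22·20=10120; k=3: 1672+0+4·19·20=3192 → min 3192.
Length 4: T₁..T₄: k=1: 0+3192+18·4·20=4632; k=2: 1584+8360+18·22·20=17864; k=3: 3040+0+18·19·20=9880 → min 4632.
Optimal parenthesization: (T₁ × ((T₂ × T₃) × T₄)) with cost 4632.

4632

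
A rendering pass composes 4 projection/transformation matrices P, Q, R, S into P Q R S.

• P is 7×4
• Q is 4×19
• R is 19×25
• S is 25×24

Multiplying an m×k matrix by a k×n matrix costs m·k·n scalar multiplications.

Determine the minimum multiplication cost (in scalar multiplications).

Adjacent pairs: PQ = 7·4·19 = 532; QR = 4·19·25 = 1900; RS = 19·25·24 = 11400.
Length 3: P..R: k=1: 0+1900+7·4·25=2600; k=2: 532+0+7·19·25=3857 → min 2600 | Q..S: k=2: 0+11400+4·19·24=13224; k=3: 1900+0+4·25·24=4300 → min 4300.
Length 4: P..S: k=1: 0+4300+7·4·24=4972; k=2: 532+11400+7·19·24=15124; k=3: 2600+0+7·25·24=6800 → min 4972.
Optimal order: (P ((Q R) S)) with cost 4972.

4972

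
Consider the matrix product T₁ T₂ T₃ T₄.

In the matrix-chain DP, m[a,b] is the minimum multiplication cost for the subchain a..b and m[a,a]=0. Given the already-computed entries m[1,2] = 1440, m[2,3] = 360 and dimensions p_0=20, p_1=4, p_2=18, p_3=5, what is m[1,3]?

760

m[1,3] = min over k∈[1,2] of m[1,k]+m[k+1,3]+p_{0}·p_k·p_{3}.
k=1: 0 + 360 + 20·4·5 = 760; k=2: 1440 + 0 + 20·18·5 = 3240.
Minimum: 760 at k=1.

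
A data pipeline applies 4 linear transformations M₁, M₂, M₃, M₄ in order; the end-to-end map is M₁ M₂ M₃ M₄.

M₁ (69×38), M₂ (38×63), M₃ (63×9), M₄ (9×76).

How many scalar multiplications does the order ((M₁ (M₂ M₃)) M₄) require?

(M₂ M₃): 38×63 by 63×9 → 38×9, cost 38·63·9 = 21546
(M₁ (M₂ M₃)): 69×38 by 38×9 → 69×9, cost 69·38·9 = 23598; cumulative 45144
((M₁ (M₂ M₃)) M₄): 69×9 by 9×76 → 69×76, cost 69·9·76 = 47196; cumulative 92340
Total: 92340 scalar multiplications.

92340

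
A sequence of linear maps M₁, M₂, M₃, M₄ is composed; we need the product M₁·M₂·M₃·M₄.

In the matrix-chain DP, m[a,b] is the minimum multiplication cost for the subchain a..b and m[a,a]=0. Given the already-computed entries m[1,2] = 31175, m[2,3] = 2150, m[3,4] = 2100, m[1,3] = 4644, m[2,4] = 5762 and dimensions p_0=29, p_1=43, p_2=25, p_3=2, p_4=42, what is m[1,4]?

7080

m[1,4] = min over k∈[1,3] of m[1,k]+m[k+1,4]+p_{0}·p_k·p_{4}.
k=1: 0 + 5762 + 29·43·42 = 58136; k=2: 31175 + 2100 + 29·25·42 = 63725; k=3: 4644 + 0 + 29·2·42 = 7080.
Minimum: 7080 at k=3.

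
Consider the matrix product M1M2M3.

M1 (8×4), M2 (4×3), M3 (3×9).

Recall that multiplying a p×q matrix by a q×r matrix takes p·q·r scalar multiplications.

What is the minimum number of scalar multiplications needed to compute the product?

312

Order (M1(M2M3)): (M2M3): 4×3 by 3×9 → 4×9, cost 4·3·9 = 108; (M1(M2M3)): 8×4 by 4×9 → 8×9, cost 8·4·9 = 288; cumulative 396. Total 396.
Order ((M1M2)M3): (M1M2): 8×4 by 4×3 → 8×3, cost 8·4·3 = 96; ((M1M2)M3): 8×3 by 3×9 → 8×9, cost 8·3·9 = 216; cumulative 312. Total 312.
Minimum: 312.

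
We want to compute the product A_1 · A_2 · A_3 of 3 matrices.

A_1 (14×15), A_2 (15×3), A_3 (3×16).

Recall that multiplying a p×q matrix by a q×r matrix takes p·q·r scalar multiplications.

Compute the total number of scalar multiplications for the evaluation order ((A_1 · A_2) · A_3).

1302

(A_1 · A_2): 14×15 by 15×3 → 14×3, cost 14·15·3 = 630
((A_1 · A_2) · A_3): 14×3 by 3×16 → 14×16, cost 14·3·16 = 672; cumulative 1302
Total: 1302 scalar multiplications.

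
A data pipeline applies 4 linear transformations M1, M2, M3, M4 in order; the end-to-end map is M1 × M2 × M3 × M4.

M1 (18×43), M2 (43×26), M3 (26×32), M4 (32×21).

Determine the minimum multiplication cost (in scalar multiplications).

47196

Adjacent pairs: M1M2 = 18·43·26 = 20124; M2M3 = 43·26·32 = 35776; M3M4 = 26·32·21 = 17472.
Length 3: M1..M3: k=1: 0+35776+18·43·32=60544; k=2: 20124+0+18·26·32=35100 → min 35100 | M2..M4: k=2: 0+17472+43·26·21=40950; k=3: 35776+0+43·32·21=64672 → min 40950.
Length 4: M1..M4: k=1: 0+40950+18·43·21=57204; k=2: 20124+17472+18·26·21=47424; k=3: 35100+0+18·32·21=47196 → min 47196.
Optimal order: (((M1 × M2) × M3) × M4) with cost 47196.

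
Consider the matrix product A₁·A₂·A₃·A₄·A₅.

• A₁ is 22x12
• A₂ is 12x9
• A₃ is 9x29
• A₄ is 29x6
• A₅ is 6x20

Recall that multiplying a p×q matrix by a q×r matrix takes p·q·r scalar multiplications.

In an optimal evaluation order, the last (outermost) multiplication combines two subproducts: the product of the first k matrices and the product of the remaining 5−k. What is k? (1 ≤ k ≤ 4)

Adjacent pairs: A₁A₂ = 22·12·9 = 2376; A₂A₃ = 12·9·29 = 3132; A₃A₄ = 9·29·6 = 1566; A₄A₅ = 29·6·20 = 3480.
Length 3: A₁..A₃: k=1: 0+3132+22·12·29=10788; k=2: 2376+0+22·9·29=8118 → min 8118 | A₂..A₄: k=2: 0+1566+12·9·6=2214; k=3: 3132+0+12·29·6=5220 → min 2214 | A₃..A₅: k=3: 0+3480+9·29·20=8700; k=4: 1566+0+9·6·20=2646 → min 2646.
Length 4: A₁..A₄: k=1: 0+2214+22·12·6=3798; k=2: 2376+1566+22·9·6=5130; k=3: 8118+0+22·29·6=11946 → min 3798 | A₂..A₅: k=2: 0+2646+12·9·20=4806; k=3: 3132+3480+12·29·20=13572; k=4: 2214+0+12·6·20=3654 → min 3654.
Top-level splits: k=1: (A₁..A₁)·(A₂..A₅) → 0+3654+22·12·20 = 8934; k=2: (A₁..A₂)·(A₃..A₅) → 2376+2646+22·9·20 = 8982; k=3: (A₁..A₃)·(A₄..A₅) → 8118+3480+22·29·20 = 24358; k=4: (A₁..A₄)·(A₅..A₅) → 3798+0+22·6·20 = 6438.
Best split is after A₄, i.e. k = 4.

4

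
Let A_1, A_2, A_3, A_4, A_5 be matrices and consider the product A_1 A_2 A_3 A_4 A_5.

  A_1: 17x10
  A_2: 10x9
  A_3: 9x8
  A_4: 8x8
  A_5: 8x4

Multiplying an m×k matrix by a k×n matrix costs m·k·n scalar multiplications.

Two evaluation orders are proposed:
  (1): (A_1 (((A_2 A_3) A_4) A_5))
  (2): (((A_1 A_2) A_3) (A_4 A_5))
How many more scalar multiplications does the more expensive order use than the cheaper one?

1194

Order (1) = (A_1 (((A_2 A_3) A_4) A_5)): (A_2 A_3): 10×9 by 9×8 → 10×8, cost 10·9·8 = 720; ((A_2 A_3) A_4): 10×8 by 8×8 → 10×8, cost 10·8·8 = 640; cumulative 1360; (((A_2 A_3) A_4) A_5): 10×8 by 8×4 → 10×4, cost 10·8·4 = 320; cumulative 1680; (A_1 (((A_2 A_3) A_4) A_5)): 17×10 by 10×4 → 17×4, cost 17·10·4 = 680; cumulative 2360. Total 2360.
Order (2) = (((A_1 A_2) A_3) (A_4 A_5)): (A_1 A_2): 17×10 by 10×9 → 17×9, cost 17·10·9 = 1530; ((A_1 A_2) A_3): 17×9 by 9×8 → 17×8, cost 17·9·8 = 1224; cumulative 2754; (A_4 A_5): 8×8 by 8×4 → 8×4, cost 8·8·4 = 256; (((A_1 A_2) A_3) (A_4 A_5)): 17×8 by 8×4 → 17×4, cost 17·8·4 = 544; cumulative 3554. Total 3554.
Difference: |2360 − 3554| = 1194.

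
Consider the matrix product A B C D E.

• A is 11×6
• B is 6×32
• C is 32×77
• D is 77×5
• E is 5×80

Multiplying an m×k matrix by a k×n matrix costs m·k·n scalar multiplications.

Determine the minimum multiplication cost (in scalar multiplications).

18010

Adjacent pairs: AB = 11·6·32 = 2112; BC = 6·32·77 = 14784; CD = 32·77·5 = 12320; DE = 77·5·80 = 30800.
Length 3: A..C: k=1: 0+14784+11·6·77=19866; k=2: 2112+0+11·32·77=29216 → min 19866 | B..D: k=2: 0+12320+6·32·5=13280; k=3: 14784+0+6·77·5=17094 → min 13280 | C..E: k=3: 0+30800+32·77·80=227920; k=4: 12320+0+32·5·80=25120 → min 25120.
Length 4: A..D: k=1: 0+13280+11·6·5=13610; k=2: 2112+12320+11·32·5=16192; k=3: 19866+0+11·77·5=24101 → min 13610 | B..E: k=2: 0+25120+6·32·80=40480; k=3: 14784+30800+6·77·80=82544; k=4: 13280+0+6·5·80=15680 → min 15680.
Length 5: A..E: k=1: 0+15680+11·6·80=20960; k=2: 2112+25120+11·32·80=55392; k=3: 19866+30800+11·77·80=118426; k=4: 13610+0+11·5·80=18010 → min 18010.
Optimal order: ((A (B (C D))) E) with cost 18010.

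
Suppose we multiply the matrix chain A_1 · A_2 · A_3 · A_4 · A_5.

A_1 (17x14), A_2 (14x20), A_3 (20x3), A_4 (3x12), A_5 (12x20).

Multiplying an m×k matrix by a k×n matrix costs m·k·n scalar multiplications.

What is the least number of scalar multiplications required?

Adjacent pairs: A_1A_2 = 17·14·20 = 4760; A_2A_3 = 14·20·3 = 840; A_3A_4 = 20·3·12 = 720; A_4A_5 = 3·12·20 = 720.
Length 3: A_1..A_3: k=1: 0+840+17·14·3=1554; k=2: 4760+0+17·20·3=5780 → min 1554 | A_2..A_4: k=2: 0+720+14·20·12=4080; k=3: 840+0+14·3·12=1344 → min 1344 | A_3..A_5: k=3: 0+720+20·3·20=1920; k=4: 720+0+20·12·20=5520 → min 1920.
Length 4: A_1..A_4: k=1: 0+1344+17·14·12=4200; k=2: 4760+720+17·20·12=9560; k=3: 1554+0+17·3·12=2166 → min 2166 | A_2..A_5: k=2: 0+1920+14·20·20=7520; k=3: 840+720+14·3·20=2400; k=4: 1344+0+14·12·20=4704 → min 2400.
Length 5: A_1..A_5: k=1: 0+2400+17·14·20=7160; k=2: 4760+1920+17·20·20=13480; k=3: 1554+720+17·3·20=3294; k=4: 2166+0+17·12·20=6246 → min 3294.
Optimal order: ((A_1 · (A_2 · A_3)) · (A_4 · A_5)) with cost 3294.

3294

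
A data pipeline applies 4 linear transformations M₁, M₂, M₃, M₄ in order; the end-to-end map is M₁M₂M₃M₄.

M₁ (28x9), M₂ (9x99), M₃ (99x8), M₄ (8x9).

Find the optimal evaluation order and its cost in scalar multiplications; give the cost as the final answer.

10044

Adjacent pairs: M₁M₂ = 28·9·99 = 24948; M₂M₃ = 9·99·8 = 7128; M₃M₄ = 99·8·9 = 7128.
Length 3: M₁..M₃: k=1: 0+7128+28·9·8=9144; k=2: 24948+0+28·99·8=47124 → min 9144 | M₂..M₄: k=2: 0+7128+9·99·9=15147; k=3: 7128+0+9·8·9=7776 → min 7776.
Length 4: M₁..M₄: k=1: 0+7776+28·9·9=10044; k=2: 24948+7128+28·99·9=57024; k=3: 9144+0+28·8·9=11160 → min 10044.
Optimal parenthesization: (M₁((M₂M₃)M₄)) with cost 10044.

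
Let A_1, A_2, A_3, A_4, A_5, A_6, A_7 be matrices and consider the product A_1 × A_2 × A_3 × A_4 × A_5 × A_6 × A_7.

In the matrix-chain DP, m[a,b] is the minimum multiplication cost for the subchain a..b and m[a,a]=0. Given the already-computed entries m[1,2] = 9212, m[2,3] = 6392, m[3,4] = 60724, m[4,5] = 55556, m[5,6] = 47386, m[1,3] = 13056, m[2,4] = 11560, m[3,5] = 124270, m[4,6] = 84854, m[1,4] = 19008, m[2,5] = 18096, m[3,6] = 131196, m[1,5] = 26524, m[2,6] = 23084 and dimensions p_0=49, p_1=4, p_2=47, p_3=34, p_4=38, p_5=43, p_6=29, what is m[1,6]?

m[1,6] = min over k∈[1,5] of m[1,k]+m[k+1,6]+p_{0}·p_k·p_{6}.
k=1: 0 + 23084 + 49·4·29 = 28768; k=2: 9212 + 131196 + 49·47·29 = 207195; k=3: 13056 + 84854 + 49·34·29 = 146224; k=4: 19008 + 47386 + 49·38·29 = 120392; k=5: 26524 + 0 + 49·43·29 = 87627.
Minimum: 28768 at k=1.

28768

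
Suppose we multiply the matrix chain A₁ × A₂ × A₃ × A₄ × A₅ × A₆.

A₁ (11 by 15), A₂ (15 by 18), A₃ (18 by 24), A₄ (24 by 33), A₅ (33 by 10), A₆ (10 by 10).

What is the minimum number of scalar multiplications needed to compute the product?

17690

Adjacent pairs: A₁A₂ = 11·15·18 = 2970; A₂A₃ = 15·18·24 = 6480; A₃A₄ = 18·24·33 = 14256; A₄A₅ = 24·33·10 = 7920; A₅A₆ = 33·10·10 = 3300.
Length 3: A₁..A₃: k=1: 0+6480+11·15·24=10440; k=2: 2970+0+11·18·24=7722 → min 7722 | A₂..A₄: k=2: 0+14256+15·18·33=23166; k=3: 6480+0+15·24·33=18360 → min 18360 | A₃..A₅: k=3: 0+7920+18·24·10=12240; k=4: 14256+0+18·33·10=20196 → min 12240 | A₄..A₆: k=4: 0+3300+24·33·10=11220; k=5: 7920+0+24·10·10=10320 → min 10320.
Length 4: A₁..A₄: k=1: 0+18360+11·15·33=23805; k=2: 2970+14256+11·18·33=23760; k=3: 7722+0+11·24·33=16434 → min 16434 | A₂..A₅: k=2: 0+12240+15·18·10=14940; k=3: 6480+7920+15·24·10=18000; k=4: 18360+0+15·33·10=23310 → min 14940 | A₃..A₆: k=3: 0+10320+18·24·10=14640; k=4: 14256+3300+18·33·10=23496; k=5: 12240+0+18·10·10=14040 → min 14040.
Length 5: A₁..A₅: k=1: 0+14940+11·15·10=16590; k=2: 2970+12240+11·18·10=17190; k=3: 7722+7920+11·24·10=18282; k=4: 16434+0+11·33·10=20064 → min 16590 | A₂..A₆: k=2: 0+14040+15·18·10=16740; k=3: 6480+10320+15·24·10=20400; k=4: 18360+3300+15·33·10=26610; k=5: 14940+0+15·10·10=16440 → min 16440.
Length 6: A₁..A₆: k=1: 0+16440+11·15·10=18090; k=2: 2970+14040+11·18·10=18990; k=3: 7722+10320+11·24·10=20682; k=4: 16434+3300+11·33·10=23364; k=5: 16590+0+11·10·10=17690 → min 17690.
Optimal order: ((A₁ × (A₂ × (A₃ × (A₄ × A₅)))) × A₆) with cost 17690.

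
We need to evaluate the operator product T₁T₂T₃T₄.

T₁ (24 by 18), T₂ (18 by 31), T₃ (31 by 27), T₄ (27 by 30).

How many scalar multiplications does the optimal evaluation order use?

Adjacent pairs: T₁T₂ = 24·18·31 = 13392; T₂T₃ = 18·31·27 = 15066; T₃T₄ = 31·27·30 = 25110.
Length 3: T₁..T₃: k=1: 0+15066+24·18·27=26730; k=2: 13392+0+24·31·27=33480 → min 26730 | T₂..T₄: k=2: 0+25110+18·31·30=41850; k=3: 15066+0+18·27·30=29646 → min 29646.
Length 4: T₁..T₄: k=1: 0+29646+24·18·30=42606; k=2: 13392+25110+24·31·30=60822; k=3: 26730+0+24·27·30=46170 → min 42606.
Optimal order: (T₁((T₂T₃)T₄)) with cost 42606.

42606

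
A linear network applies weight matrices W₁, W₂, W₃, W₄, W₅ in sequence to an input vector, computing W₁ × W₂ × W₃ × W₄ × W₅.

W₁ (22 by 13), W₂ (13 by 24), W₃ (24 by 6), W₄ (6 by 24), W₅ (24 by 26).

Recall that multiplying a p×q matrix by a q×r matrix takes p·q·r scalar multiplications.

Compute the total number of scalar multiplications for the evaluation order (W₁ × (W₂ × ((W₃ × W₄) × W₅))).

33980

(W₃ × W₄): 24×6 by 6×24 → 24×24, cost 24·6·24 = 3456
((W₃ × W₄) × W₅): 24×24 by 24×26 → 24×26, cost 24·24·26 = 14976; cumulative 18432
(W₂ × ((W₃ × W₄) × W₅)): 13×24 by 24×26 → 13×26, cost 13·24·26 = 8112; cumulative 26544
(W₁ × (W₂ × ((W₃ × W₄) × W₅))): 22×13 by 13×26 → 22×26, cost 22·13·26 = 7436; cumulative 33980
Total: 33980 scalar multiplications.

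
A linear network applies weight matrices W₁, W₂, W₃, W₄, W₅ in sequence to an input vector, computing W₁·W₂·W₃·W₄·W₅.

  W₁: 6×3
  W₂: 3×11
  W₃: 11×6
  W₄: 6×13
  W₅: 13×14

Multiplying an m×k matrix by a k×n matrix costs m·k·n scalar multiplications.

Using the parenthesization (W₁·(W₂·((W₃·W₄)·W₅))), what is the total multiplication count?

(W₃·W₄): 11×6 by 6×13 → 11×13, cost 11·6·13 = 858
((W₃·W₄)·W₅): 11×13 by 13×14 → 11×14, cost 11·13·14 = 2002; cumulative 2860
(W₂·((W₃·W₄)·W₅)): 3×11 by 11×14 → 3×14, cost 3·11·14 = 462; cumulative 3322
(W₁·(W₂·((W₃·W₄)·W₅))): 6×3 by 3×14 → 6×14, cost 6·3·14 = 252; cumulative 3574
Total: 3574 scalar multiplications.

3574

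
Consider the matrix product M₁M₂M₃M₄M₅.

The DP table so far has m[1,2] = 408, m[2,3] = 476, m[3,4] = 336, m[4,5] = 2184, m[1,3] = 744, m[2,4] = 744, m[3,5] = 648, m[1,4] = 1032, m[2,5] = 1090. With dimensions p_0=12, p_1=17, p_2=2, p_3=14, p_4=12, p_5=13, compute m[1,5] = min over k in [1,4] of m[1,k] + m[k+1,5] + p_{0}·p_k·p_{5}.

m[1,5] = min over k∈[1,4] of m[1,k]+m[k+1,5]+p_{0}·p_k·p_{5}.
k=1: 0 + 1090 + 12·17·13 = 3742; k=2: 408 + 648 + 12·2·13 = 1368; k=3: 744 + 2184 + 12·14·13 = 5112; k=4: 1032 + 0 + 12·12·13 = 2904.
Minimum: 1368 at k=2.

1368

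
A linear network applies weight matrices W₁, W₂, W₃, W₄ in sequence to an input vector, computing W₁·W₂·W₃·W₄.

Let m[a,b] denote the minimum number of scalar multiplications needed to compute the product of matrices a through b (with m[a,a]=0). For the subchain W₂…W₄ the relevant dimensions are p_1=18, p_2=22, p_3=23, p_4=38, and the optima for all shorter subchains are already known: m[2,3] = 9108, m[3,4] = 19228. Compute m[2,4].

24840

m[2,4] = min over k∈[2,3] of m[2,k]+m[k+1,4]+p_{1}·p_k·p_{4}.
k=2: 0 + 19228 + 18·22·38 = 34276; k=3: 9108 + 0 + 18·23·38 = 24840.
Minimum: 24840 at k=3.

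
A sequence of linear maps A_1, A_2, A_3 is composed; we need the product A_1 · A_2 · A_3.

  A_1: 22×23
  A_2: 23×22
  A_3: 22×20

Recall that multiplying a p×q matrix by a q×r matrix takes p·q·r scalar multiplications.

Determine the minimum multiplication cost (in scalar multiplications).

20240

Order (A_1 · (A_2 · A_3)): (A_2 · A_3): 23×22 by 22×20 → 23×20, cost 23·22·20 = 10120; (A_1 · (A_2 · A_3)): 22×23 by 23×20 → 22×20, cost 22·23·20 = 10120; cumulative 20240. Total 20240.
Order ((A_1 · A_2) · A_3): (A_1 · A_2): 22×23 by 23×22 → 22×22, cost 22·23·22 = 11132; ((A_1 · A_2) · A_3): 22×22 by 22×20 → 22×20, cost 22·22·20 = 9680; cumulative 20812. Total 20812.
Minimum: 20240.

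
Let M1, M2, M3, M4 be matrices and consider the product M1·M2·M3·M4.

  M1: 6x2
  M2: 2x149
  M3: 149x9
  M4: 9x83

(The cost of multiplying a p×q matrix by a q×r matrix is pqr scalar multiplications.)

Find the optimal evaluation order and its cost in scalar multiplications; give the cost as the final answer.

Adjacent pairs: M1M2 = 6·2·149 = 1788; M2M3 = 2·149·9 = 2682; M3M4 = 149·9·83 = 111303.
Length 3: M1..M3: k=1: 0+2682+6·2·9=2790; k=2: 1788+0+6·149·9=9834 → min 2790 | M2..M4: k=2: 0+111303+2·149·83=136037; k=3: 2682+0+2·9·83=4176 → min 4176.
Length 4: M1..M4: k=1: 0+4176+6·2·83=5172; k=2: 1788+111303+6·149·83=187293; k=3: 2790+0+6·9·83=7272 → min 5172.
Optimal parenthesization: (M1·((M2·M3)·M4)) with cost 5172.

5172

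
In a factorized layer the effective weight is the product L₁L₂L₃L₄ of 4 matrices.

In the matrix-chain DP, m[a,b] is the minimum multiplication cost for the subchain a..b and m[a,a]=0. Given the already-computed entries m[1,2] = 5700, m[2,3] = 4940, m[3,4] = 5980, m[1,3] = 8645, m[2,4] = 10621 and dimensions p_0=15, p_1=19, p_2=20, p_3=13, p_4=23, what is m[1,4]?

m[1,4] = min over k∈[1,3] of m[1,k]+m[k+1,4]+p_{0}·p_k·p_{4}.
k=1: 0 + 10621 + 15·19·23 = 17176; k=2: 5700 + 5980 + 15·20·23 = 18580; k=3: 8645 + 0 + 15·13·23 = 13130.
Minimum: 13130 at k=3.

13130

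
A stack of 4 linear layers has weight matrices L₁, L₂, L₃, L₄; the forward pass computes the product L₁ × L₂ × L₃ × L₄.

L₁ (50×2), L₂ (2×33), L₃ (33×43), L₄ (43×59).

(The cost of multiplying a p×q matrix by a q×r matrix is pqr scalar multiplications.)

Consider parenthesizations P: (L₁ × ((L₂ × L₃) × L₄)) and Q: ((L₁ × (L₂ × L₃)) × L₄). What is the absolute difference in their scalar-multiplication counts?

120176

Order P = (L₁ × ((L₂ × L₃) × L₄)): (L₂ × L₃): 2×33 by 33×43 → 2×43, cost 2·33·43 = 2838; ((L₂ × L₃) × L₄): 2×43 by 43×59 → 2×59, cost 2·43·59 = 5074; cumulative 7912; (L₁ × ((L₂ × L₃) × L₄)): 50×2 by 2×59 → 50×59, cost 50·2·59 = 5900; cumulative 13812. Total 13812.
Order Q = ((L₁ × (L₂ × L₃)) × L₄): (L₂ × L₃): 2×33 by 33×43 → 2×43, cost 2·33·43 = 2838; (L₁ × (L₂ × L₃)): 50×2 by 2×43 → 50×43, cost 50·2·43 = 4300; cumulative 7138; ((L₁ × (L₂ × L₃)) × L₄): 50×43 by 43×59 → 50×59, cost 50·43·59 = 126850; cumulative 133988. Total 133988.
Difference: |13812 − 133988| = 120176.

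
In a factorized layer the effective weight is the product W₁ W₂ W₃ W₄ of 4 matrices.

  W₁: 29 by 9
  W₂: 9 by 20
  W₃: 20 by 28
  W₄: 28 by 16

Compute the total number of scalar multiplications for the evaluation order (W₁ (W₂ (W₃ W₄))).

(W₃ W₄): 20×28 by 28×16 → 20×16, cost 20·28·16 = 8960
(W₂ (W₃ W₄)): 9×20 by 20×16 → 9×16, cost 9·20·16 = 2880; cumulative 11840
(W₁ (W₂ (W₃ W₄))): 29×9 by 9×16 → 29×16, cost 29·9·16 = 4176; cumulative 16016
Total: 16016 scalar multiplications.

16016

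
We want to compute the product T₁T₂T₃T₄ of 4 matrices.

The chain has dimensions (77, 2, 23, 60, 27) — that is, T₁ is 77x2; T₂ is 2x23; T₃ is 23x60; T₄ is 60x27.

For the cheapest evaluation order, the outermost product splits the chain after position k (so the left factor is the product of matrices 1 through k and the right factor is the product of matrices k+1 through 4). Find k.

1

Adjacent pairs: T₁T₂ = 77·2·23 = 3542; T₂T₃ = 2·23·60 = 2760; T₃T₄ = 23·60·27 = 37260.
Length 3: T₁..T₃: k=1: 0+2760+77·2·60=12000; k=2: 3542+0+77·23·60=109802 → min 12000 | T₂..T₄: k=2: 0+37260+2·23·27=38502; k=3: 2760+0+2·60·27=6000 → min 6000.
Top-level splits: k=1: (T₁..T₁)·(T₂..T₄) → 0+6000+77·2·27 = 10158; k=2: (T₁..T₂)·(T₃..T₄) → 3542+37260+77·23·27 = 88619; k=3: (T₁..T₃)·(T₄..T₄) → 12000+0+77·60·27 = 136740.
Best split is after T₁, i.e. k = 1.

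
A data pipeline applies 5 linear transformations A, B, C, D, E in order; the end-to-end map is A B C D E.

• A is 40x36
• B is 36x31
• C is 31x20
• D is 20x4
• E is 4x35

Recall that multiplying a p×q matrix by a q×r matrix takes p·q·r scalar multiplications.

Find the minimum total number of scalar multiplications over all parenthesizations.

Adjacent pairs: AB = 40·36·31 = 44640; BC = 36·31·20 = 22320; CD = 31·20·4 = 2480; DE = 20·4·35 = 2800.
Length 3: A..C: k=1: 0+22320+40·36·20=51120; k=2: 44640+0+40·31·20=69440 → min 51120 | B..D: k=2: 0+2480+36·31·4=6944; k=3: 22320+0+36·20·4=25200 → min 6944 | C..E: k=3: 0+2800+31·20·35=24500; k=4: 2480+0+31·4·35=6820 → min 6820.
Length 4: A..D: k=1: 0+6944+40·36·4=12704; k=2: 44640+2480+40·31·4=52080; k=3: 51120+0+40·20·4=54320 → min 12704 | B..E: k=2: 0+6820+36·31·35=45880; k=3: 22320+2800+36·20·35=50320; k=4: 6944+0+36·4·35=11984 → min 11984.
Length 5: A..E: k=1: 0+11984+40·36·35=62384; k=2: 44640+6820+40·31·35=94860; k=3: 51120+2800+40·20·35=81920; k=4: 12704+0+40·4·35=18304 → min 18304.
Optimal order: ((A (B (C D))) E) with cost 18304.

18304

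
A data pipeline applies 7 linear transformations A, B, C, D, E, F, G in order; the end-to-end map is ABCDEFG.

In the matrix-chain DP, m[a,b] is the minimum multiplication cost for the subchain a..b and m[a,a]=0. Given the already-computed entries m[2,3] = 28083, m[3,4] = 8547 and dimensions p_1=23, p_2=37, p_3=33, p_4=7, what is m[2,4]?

m[2,4] = min over k∈[2,3] of m[2,k]+m[k+1,4]+p_{1}·p_k·p_{4}.
k=2: 0 + 8547 + 23·37·7 = 14504; k=3: 28083 + 0 + 23·33·7 = 33396.
Minimum: 14504 at k=2.

14504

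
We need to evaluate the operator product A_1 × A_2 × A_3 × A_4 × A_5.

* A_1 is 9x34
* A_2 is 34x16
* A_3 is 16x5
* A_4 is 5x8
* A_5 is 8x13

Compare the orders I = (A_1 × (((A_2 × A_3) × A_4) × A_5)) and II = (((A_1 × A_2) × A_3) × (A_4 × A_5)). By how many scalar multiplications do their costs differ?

Order I = (A_1 × (((A_2 × A_3) × A_4) × A_5)): (A_2 × A_3): 34×16 by 16×5 → 34×5, cost 34·16·5 = 2720; ((A_2 × A_3) × A_4): 34×5 by 5×8 → 34×8, cost 34·5·8 = 1360; cumulative 4080; (((A_2 × A_3) × A_4) × A_5): 34×8 by 8×13 → 34×13, cost 34·8·13 = 3536; cumulative 7616; (A_1 × (((A_2 × A_3) × A_4) × A_5)): 9×34 by 34×13 → 9×13, cost 9·34·13 = 3978; cumulative 11594. Total 11594.
Order II = (((A_1 × A_2) × A_3) × (A_4 × A_5)): (A_1 × A_2): 9×34 by 34×16 → 9×16, cost 9·34·16 = 4896; ((A_1 × A_2) × A_3): 9×16 by 16×5 → 9×5, cost 9·16·5 = 720; cumulative 5616; (A_4 × A_5): 5×8 by 8×13 → 5×13, cost 5·8·13 = 520; (((A_1 × A_2) × A_3) × (A_4 × A_5)): 9×5 by 5×13 → 9×13, cost 9·5·13 = 585; cumulative 6721. Total 6721.
Difference: |11594 − 6721| = 4873.

4873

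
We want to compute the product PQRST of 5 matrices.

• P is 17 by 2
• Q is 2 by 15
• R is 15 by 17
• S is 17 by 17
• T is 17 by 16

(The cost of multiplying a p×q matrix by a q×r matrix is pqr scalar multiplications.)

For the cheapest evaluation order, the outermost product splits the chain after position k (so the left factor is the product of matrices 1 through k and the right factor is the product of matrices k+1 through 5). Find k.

1

Adjacent pairs: PQ = 17·2·15 = 510; QR = 2·15·17 = 510; RS = 15·17·17 = 4335; ST = 17·17·16 = 4624.
Length 3: P..R: k=1: 0+510+17·2·17=1088; k=2: 510+0+17·15·17=4845 → min 1088 | Q..S: k=2: 0+4335+2·15·17=4845; k=3: 510+0+2·17·17=1088 → min 1088 | R..T: k=3: 0+4624+15·17·16=8704; k=4: 4335+0+15·17·16=8415 → min 8415.
Length 4: P..S: k=1: 0+1088+17·2·17=1666; k=2: 510+4335+17·15·17=9180; k=3: 1088+0+17·17·17=6001 → min 1666 | Q..T: k=2: 0+8415+2·15·16=8895; k=3: 510+4624+2·17·16=5678; k=4: 1088+0+2·17·16=1632 → min 1632.
Top-level splits: k=1: (P..P)·(Q..T) → 0+1632+17·2·16 = 2176; k=2: (P..Q)·(R..T) → 510+8415+17·15·16 = 13005; k=3: (P..R)·(S..T) → 1088+4624+17·17·16 = 10336; k=4: (P..S)·(T..T) → 1666+0+17·17·16 = 6290.
Best split is after P, i.e. k = 1.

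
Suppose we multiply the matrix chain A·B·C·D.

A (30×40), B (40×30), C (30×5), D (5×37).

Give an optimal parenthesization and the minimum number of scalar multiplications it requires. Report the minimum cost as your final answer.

Adjacent pairs: AB = 30·40·30 = 36000; BC = 40·30·5 = 6000; CD = 30·5·37 = 5550.
Length 3: A..C: k=1: 0+6000+30·40·5=12000; k=2: 36000+0+30·30·5=40500 → min 12000 | B..D: k=2: 0+5550+40·30·37=49950; k=3: 6000+0+40·5·37=13400 → min 13400.
Length 4: A..D: k=1: 0+13400+30·40·37=57800; k=2: 36000+5550+30·30·37=74850; k=3: 12000+0+30·5·37=17550 → min 17550.
Optimal parenthesization: ((A·(B·C))·D) with cost 17550.

17550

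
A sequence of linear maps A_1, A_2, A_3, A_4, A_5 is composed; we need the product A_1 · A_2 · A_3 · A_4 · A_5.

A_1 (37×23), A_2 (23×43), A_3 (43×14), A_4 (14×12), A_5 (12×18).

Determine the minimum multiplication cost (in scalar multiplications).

35914

Adjacent pairs: A_1A_2 = 37·23·43 = 36593; A_2A_3 = 23·43·14 = 13846; A_3A_4 = 43·14·12 = 7224; A_4A_5 = 14·12·18 = 3024.
Length 3: A_1..A_3: k=1: 0+13846+37·23·14=25760; k=2: 36593+0+37·43·14=58867 → min 25760 | A_2..A_4: k=2: 0+7224+23·43·12=19092; k=3: 13846+0+23·14·12=17710 → min 17710 | A_3..A_5: k=3: 0+3024+43·14·18=13860; k=4: 7224+0+43·12·18=16512 → min 13860.
Length 4: A_1..A_4: k=1: 0+17710+37·23·12=27922; k=2: 36593+7224+37·43·12=62909; k=3: 25760+0+37·14·12=31976 → min 27922 | A_2..A_5: k=2: 0+13860+23·43·18=31662; k=3: 13846+3024+23·14·18=22666; k=4: 17710+0+23·12·18=22678 → min 22666.
Length 5: A_1..A_5: k=1: 0+22666+37·23·18=37984; k=2: 36593+13860+37·43·18=79091; k=3: 25760+3024+37·14·18=38108; k=4: 27922+0+37·12·18=35914 → min 35914.
Optimal order: ((A_1 · ((A_2 · A_3) · A_4)) · A_5) with cost 35914.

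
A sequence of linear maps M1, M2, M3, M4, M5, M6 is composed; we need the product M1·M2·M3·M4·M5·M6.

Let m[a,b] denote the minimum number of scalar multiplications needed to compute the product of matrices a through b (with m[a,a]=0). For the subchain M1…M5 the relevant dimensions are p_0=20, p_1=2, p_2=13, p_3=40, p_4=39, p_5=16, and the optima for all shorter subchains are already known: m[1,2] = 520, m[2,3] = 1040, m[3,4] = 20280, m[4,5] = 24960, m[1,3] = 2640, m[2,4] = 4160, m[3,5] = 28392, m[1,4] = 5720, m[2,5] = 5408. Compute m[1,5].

m[1,5] = min over k∈[1,4] of m[1,k]+m[k+1,5]+p_{0}·p_k·p_{5}.
k=1: 0 + 5408 + 20·2·16 = 6048; k=2: 520 + 28392 + 20·13·16 = 33072; k=3: 2640 + 24960 + 20·40·16 = 40400; k=4: 5720 + 0 + 20·39·16 = 18200.
Minimum: 6048 at k=1.

6048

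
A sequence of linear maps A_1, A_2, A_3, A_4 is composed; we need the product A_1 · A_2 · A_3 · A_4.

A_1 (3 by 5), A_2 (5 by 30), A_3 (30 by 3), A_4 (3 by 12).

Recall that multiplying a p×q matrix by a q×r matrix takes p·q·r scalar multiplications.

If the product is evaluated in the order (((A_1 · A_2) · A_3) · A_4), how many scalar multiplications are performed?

828

(A_1 · A_2): 3×5 by 5×30 → 3×30, cost 3·5·30 = 450
((A_1 · A_2) · A_3): 3×30 by 30×3 → 3×3, cost 3·30·3 = 270; cumulative 720
(((A_1 · A_2) · A_3) · A_4): 3×3 by 3×12 → 3×12, cost 3·3·12 = 108; cumulative 828
Total: 828 scalar multiplications.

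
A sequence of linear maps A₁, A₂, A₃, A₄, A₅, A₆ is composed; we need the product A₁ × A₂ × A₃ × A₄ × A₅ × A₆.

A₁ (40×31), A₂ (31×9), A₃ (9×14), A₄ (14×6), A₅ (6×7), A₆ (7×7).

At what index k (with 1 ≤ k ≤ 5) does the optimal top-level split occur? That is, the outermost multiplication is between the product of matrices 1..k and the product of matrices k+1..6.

Adjacent pairs: A₁A₂ = 40·31·9 = 11160; A₂A₃ = 31·9·14 = 3906; A₃A₄ = 9·14·6 = 756; A₄A₅ = 14·6·7 = 588; A₅A₆ = 6·7·7 = 294.
Length 3: A₁..A₃: k=1: 0+3906+40·31·14=21266; k=2: 11160+0+40·9·14=16200 → min 16200 | A₂..A₄: k=2: 0+756+31·9·6=2430; k=3: 3906+0+31·14·6=6510 → min 2430 | A₃..A₅: k=3: 0+588+9·14·7=1470; k=4: 756+0+9·6·7=1134 → min 1134 | A₄..A₆: k=4: 0+294+14·6·7=882; k=5: 588+0+14·7·7=1274 → min 882.
Length 4: A₁..A₄: k=1: 0+2430+40·31·6=9870; k=2: 11160+756+40·9·6=14076; k=3: 16200+0+40·14·6=19560 → min 9870 | A₂..A₅: k=2: 0+1134+31·9·7=3087; k=3: 3906+588+31·14·7=7532; k=4: 2430+0+31·6·7=3732 → min 3087 | A₃..A₆: k=3: 0+882+9·14·7=1764; k=4: 756+294+9·6·7=1428; k=5: 1134+0+9·7·7=1575 → min 1428.
Length 5: A₁..A₅: k=1: 0+3087+40·31·7=11767; k=2: 11160+1134+40·9·7=14814; k=3: 16200+588+40·14·7=20708; k=4: 9870+0+40·6·7=11550 → min 11550 | A₂..A₆: k=2: 0+1428+31·9·7=3381; k=3: 3906+882+31·14·7=7826; k=4: 2430+294+31·6·7=4026; k=5: 3087+0+31·7·7=4606 → min 3381.
Top-level splits: k=1: (A₁..A₁)·(A₂..A₆) → 0+3381+40·31·7 = 12061; k=2: (A₁..A₂)·(A₃..A₆) → 11160+1428+40·9·7 = 15108; k=3: (A₁..A₃)·(A₄..A₆) → 16200+882+40·14·7 = 21002; k=4: (A₁..A₄)·(A₅..A₆) → 9870+294+40·6·7 = 11844; k=5: (A₁..A₅)·(A₆..A₆) → 11550+0+40·7·7 = 13510.
Best split is after A₄, i.e. k = 4.

4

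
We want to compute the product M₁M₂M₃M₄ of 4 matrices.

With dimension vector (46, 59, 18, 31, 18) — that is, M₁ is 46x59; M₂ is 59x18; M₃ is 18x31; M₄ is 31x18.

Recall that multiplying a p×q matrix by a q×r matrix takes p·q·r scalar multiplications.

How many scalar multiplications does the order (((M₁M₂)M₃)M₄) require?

100188

(M₁M₂): 46×59 by 59×18 → 46×18, cost 46·59·18 = 48852
((M₁M₂)M₃): 46×18 by 18×31 → 46×31, cost 46·18·31 = 25668; cumulative 74520
(((M₁M₂)M₃)M₄): 46×31 by 31×18 → 46×18, cost 46·31·18 = 25668; cumulative 100188
Total: 100188 scalar multiplications.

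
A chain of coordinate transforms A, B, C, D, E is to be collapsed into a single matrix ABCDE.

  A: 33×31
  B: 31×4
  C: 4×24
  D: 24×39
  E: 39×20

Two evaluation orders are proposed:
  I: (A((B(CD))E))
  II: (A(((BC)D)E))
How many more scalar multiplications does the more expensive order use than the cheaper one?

23412

Order I = (A((B(CD))E)): (CD): 4×24 by 24×39 → 4×39, cost 4·24·39 = 3744; (B(CD)): 31×4 by 4×39 → 31×39, cost 31·4·39 = 4836; cumulative 8580; ((B(CD))E): 31×39 by 39×20 → 31×20, cost 31·39·20 = 24180; cumulative 32760; (A((B(CD))E)): 33×31 by 31×20 → 33×20, cost 33·31·20 = 20460; cumulative 53220. Total 53220.
Order II = (A(((BC)D)E)): (BC): 31×4 by 4×24 → 31×24, cost 31·4·24 = 2976; ((BC)D): 31×24 by 24×39 → 31×39, cost 31·24·39 = 29016; cumulative 31992; (((BC)D)E): 31×39 by 39×20 → 31×20, cost 31·39·20 = 24180; cumulative 56172; (A(((BC)D)E)): 33×31 by 31×20 → 33×20, cost 33·31·20 = 20460; cumulative 76632. Total 76632.
Difference: |53220 − 76632| = 23412.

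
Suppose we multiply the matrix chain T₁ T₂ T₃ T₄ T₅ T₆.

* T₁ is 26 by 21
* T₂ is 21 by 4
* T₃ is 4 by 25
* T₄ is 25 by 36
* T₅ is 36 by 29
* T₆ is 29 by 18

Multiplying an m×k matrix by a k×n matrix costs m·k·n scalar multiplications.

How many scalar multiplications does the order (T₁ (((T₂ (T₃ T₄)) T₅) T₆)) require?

(T₃ T₄): 4×25 by 25×36 → 4×36, cost 4·25·36 = 3600
(T₂ (T₃ T₄)): 21×4 by 4×36 → 21×36, cost 21·4·36 = 3024; cumulative 6624
((T₂ (T₃ T₄)) T₅): 21×36 by 36×29 → 21×29, cost 21·36·29 = 21924; cumulative 28548
(((T₂ (T₃ T₄)) T₅) T₆): 21×29 by 29×18 → 21×18, cost 21·29·18 = 10962; cumulative 39510
(T₁ (((T₂ (T₃ T₄)) T₅) T₆)): 26×21 by 21×18 → 26×18, cost 26·21·18 = 9828; cumulative 49338
Total: 49338 scalar multiplications.

49338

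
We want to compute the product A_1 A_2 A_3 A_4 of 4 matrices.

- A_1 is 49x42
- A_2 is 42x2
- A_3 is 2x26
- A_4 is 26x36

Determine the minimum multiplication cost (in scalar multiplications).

Adjacent pairs: A_1A_2 = 49·42·2 = 4116; A_2A_3 = 42·2·26 = 2184; A_3A_4 = 2·26·36 = 1872.
Length 3: A_1..A_3: k=1: 0+2184+49·42·26=55692; k=2: 4116+0+49·2·26=6664 → min 6664 | A_2..A_4: k=2: 0+1872+42·2·36=4896; k=3: 2184+0+42·26·36=41496 → min 4896.
Length 4: A_1..A_4: k=1: 0+4896+49·42·36=78984; k=2: 4116+1872+49·2·36=9516; k=3: 6664+0+49·26·36=52528 → min 9516.
Optimal order: ((A_1 A_2) (A_3 A_4)) with cost 9516.

9516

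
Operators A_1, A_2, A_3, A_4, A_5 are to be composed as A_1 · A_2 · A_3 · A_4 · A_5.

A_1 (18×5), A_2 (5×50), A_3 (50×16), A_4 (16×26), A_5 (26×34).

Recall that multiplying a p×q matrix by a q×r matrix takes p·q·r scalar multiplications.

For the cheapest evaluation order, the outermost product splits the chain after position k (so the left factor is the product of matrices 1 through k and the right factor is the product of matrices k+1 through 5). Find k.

1

Adjacent pairs: A_1A_2 = 18·5·50 = 4500; A_2A_3 = 5·50·16 = 4000; A_3A_4 = 50·16·26 = 20800; A_4A_5 = 16·26·34 = 14144.
Length 3: A_1..A_3: k=1: 0+4000+18·5·16=5440; k=2: 4500+0+18·50·16=18900 → min 5440 | A_2..A_4: k=2: 0+20800+5·50·26=27300; k=3: 4000+0+5·16·26=6080 → min 6080 | A_3..A_5: k=3: 0+14144+50·16·34=41344; k=4: 20800+0+50·26·34=65000 → min 41344.
Length 4: A_1..A_4: k=1: 0+6080+18·5·26=8420; k=2: 4500+20800+18·50·26=48700; k=3: 5440+0+18·16·26=12928 → min 8420 | A_2..A_5: k=2: 0+41344+5·50·34=49844; k=3: 4000+14144+5·16·34=20864; k=4: 6080+0+5·26·34=10500 → min 10500.
Top-level splits: k=1: (A_1..A_1)·(A_2..A_5) → 0+10500+18·5·34 = 13560; k=2: (A_1..A_2)·(A_3..A_5) → 4500+41344+18·50·34 = 76444; k=3: (A_1..A_3)·(A_4..A_5) → 5440+14144+18·16·34 = 29376; k=4: (A_1..A_4)·(A_5..A_5) → 8420+0+18·26·34 = 24332.
Best split is after A_1, i.e. k = 1.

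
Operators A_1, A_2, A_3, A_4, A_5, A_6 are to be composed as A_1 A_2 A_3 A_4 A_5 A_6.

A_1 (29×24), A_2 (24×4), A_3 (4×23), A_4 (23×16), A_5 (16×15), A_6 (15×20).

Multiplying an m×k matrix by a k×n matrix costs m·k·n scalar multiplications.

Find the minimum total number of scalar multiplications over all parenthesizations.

Adjacent pairs: A_1A_2 = 29·24·4 = 2784; A_2A_3 = 24·4·23 = 2208; A_3A_4 = 4·23·16 = 1472; A_4A_5 = 23·16·15 = 5520; A_5A_6 = 16·15·20 = 4800.
Length 3: A_1..A_3: k=1: 0+2208+29·24·23=18216; k=2: 2784+0+29·4·23=5452 → min 5452 | A_2..A_4: k=2: 0+1472+24·4·16=3008; k=3: 2208+0+24·23·16=11040 → min 3008 | A_3..A_5: k=3: 0+5520+4·23·15=6900; k=4: 1472+0+4·16·15=2432 → min 2432 | A_4..A_6: k=4: 0+4800+23·16·20=12160; k=5: 5520+0+23·15·20=12420 → min 12160.
Length 4: A_1..A_4: k=1: 0+3008+29·24·16=14144; k=2: 2784+1472+29·4·16=6112; k=3: 5452+0+29·23·16=16124 → min 6112 | A_2..A_5: k=2: 0+2432+24·4·15=3872; k=3: 2208+5520+24·23·15=16008; k=4: 3008+0+24·16·15=8768 → min 3872 | A_3..A_6: k=3: 0+12160+4·23·20=14000; k=4: 1472+4800+4·16·20=7552; k=5: 2432+0+4·15·20=3632 → min 3632.
Length 5: A_1..A_5: k=1: 0+3872+29·24·15=14312; k=2: 2784+2432+29·4·15=6956; k=3: 5452+5520+29·23·15=20977; k=4: 6112+0+29·16·15=13072 → min 6956 | A_2..A_6: k=2: 0+3632+24·4·20=5552; k=3: 2208+12160+24·23·20=25408; k=4: 3008+4800+24·16·20=15488; k=5: 3872+0+24·15·20=11072 → min 5552.
Length 6: A_1..A_6: k=1: 0+5552+29·24·20=19472; k=2: 2784+3632+29·4·20=8736; k=3: 5452+12160+29·23·20=30952; k=4: 6112+4800+29·16·20=20192; k=5: 6956+0+29·15·20=15656 → min 8736.
Optimal order: ((A_1 A_2) (((A_3 A_4) A_5) A_6)) with cost 8736.

8736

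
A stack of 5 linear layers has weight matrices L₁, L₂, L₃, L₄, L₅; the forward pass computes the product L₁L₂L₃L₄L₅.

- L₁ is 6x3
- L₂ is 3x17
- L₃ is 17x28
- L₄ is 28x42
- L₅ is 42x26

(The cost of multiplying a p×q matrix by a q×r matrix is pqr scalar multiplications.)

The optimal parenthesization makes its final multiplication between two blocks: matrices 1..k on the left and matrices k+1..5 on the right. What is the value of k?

1

Adjacent pairs: L₁L₂ = 6·3·17 = 306; L₂L₃ = 3·17·28 = 1428; L₃L₄ = 17·28·42 = 19992; L₄L₅ = 28·42·26 = 30576.
Length 3: L₁..L₃: k=1: 0+1428+6·3·28=1932; k=2: 306+0+6·17·28=3162 → min 1932 | L₂..L₄: k=2: 0+19992+3·17·42=22134; k=3: 1428+0+3·28·42=4956 → min 4956 | L₃..L₅: k=3: 0+30576+17·28·26=42952; k=4: 19992+0+17·42·26=38556 → min 38556.
Length 4: L₁..L₄: k=1: 0+4956+6·3·42=5712; k=2: 306+19992+6·17·42=24582; k=3: 1932+0+6·28·42=8988 → min 5712 | L₂..L₅: k=2: 0+38556+3·17·26=39882; k=3: 1428+30576+3·28·26=34188; k=4: 4956+0+3·42·26=8232 → min 8232.
Top-level splits: k=1: (L₁..L₁)·(L₂..L₅) → 0+8232+6·3·26 = 8700; k=2: (L₁..L₂)·(L₃..L₅) → 306+38556+6·17·26 = 41514; k=3: (L₁..L₃)·(L₄..L₅) → 1932+30576+6·28·26 = 36876; k=4: (L₁..L₄)·(L₅..L₅) → 5712+0+6·42·26 = 12264.
Best split is after L₁, i.e. k = 1.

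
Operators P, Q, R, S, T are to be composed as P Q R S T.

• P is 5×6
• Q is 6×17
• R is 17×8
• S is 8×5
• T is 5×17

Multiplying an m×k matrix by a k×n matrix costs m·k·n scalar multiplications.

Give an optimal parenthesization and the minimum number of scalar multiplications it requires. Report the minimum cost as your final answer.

Adjacent pairs: PQ = 5·6·17 = 510; QR = 6·17·8 = 816; RS = 17·8·5 = 680; ST = 8·5·17 = 680.
Length 3: P..R: k=1: 0+816+5·6·8=1056; k=2: 510+0+5·17·8=1190 → min 1056 | Q..S: k=2: 0+680+6·17·5=1190; k=3: 816+0+6·8·5=1056 → min 1056 | R..T: k=3: 0+680+17·8·17=2992; k=4: 680+0+17·5·17=2125 → min 2125.
Length 4: P..S: k=1: 0+1056+5·6·5=1206; k=2: 510+680+5·17·5=1615; k=3: 1056+0+5·8·5=1256 → min 1206 | Q..T: k=2: 0+2125+6·17·17=3859; k=3: 816+680+6·8·17=2312; k=4: 1056+0+6·5·17=1566 → min 1566.
Length 5: P..T: k=1: 0+1566+5·6·17=2076; k=2: 510+2125+5·17·17=4080; k=3: 1056+680+5·8·17=2416; k=4: 1206+0+5·5·17=1631 → min 1631.
Optimal parenthesization: ((P ((Q R) S)) T) with cost 1631.

1631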